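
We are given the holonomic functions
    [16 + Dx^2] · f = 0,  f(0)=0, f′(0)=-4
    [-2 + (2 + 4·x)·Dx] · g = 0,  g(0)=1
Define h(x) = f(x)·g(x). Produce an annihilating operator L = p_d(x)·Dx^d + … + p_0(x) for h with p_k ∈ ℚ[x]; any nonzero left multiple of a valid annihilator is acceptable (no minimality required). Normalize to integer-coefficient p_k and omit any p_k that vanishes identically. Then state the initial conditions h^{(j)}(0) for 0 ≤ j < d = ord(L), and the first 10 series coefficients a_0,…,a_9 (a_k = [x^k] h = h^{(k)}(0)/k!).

f: a_k = 0, -4, 0, 32/3, 0, -128/15, 0, 1024/315, 0, -2048/2835, …
g: a_k = 1, 1, -1/2, 1/2, -5/8, 7/8, -21/16, 33/16, -429/128, 715/128, …
L₀ := L_f ⊗_s L_g (sym. prod.), ord ≤ 2.
L = (19 + 64·x + 64·x^2) + (-2 - 4·x)·Dx + (1 + 4·x + 4·x^2)·Dx^2  (order 2).
h: a_k = 0, -4, -4, 38/3, 26/3, -341/30, -67/10, 7687/1260, 17/252, 216983/90720, …
ICs: h(0) = 0, h′(0) = -4.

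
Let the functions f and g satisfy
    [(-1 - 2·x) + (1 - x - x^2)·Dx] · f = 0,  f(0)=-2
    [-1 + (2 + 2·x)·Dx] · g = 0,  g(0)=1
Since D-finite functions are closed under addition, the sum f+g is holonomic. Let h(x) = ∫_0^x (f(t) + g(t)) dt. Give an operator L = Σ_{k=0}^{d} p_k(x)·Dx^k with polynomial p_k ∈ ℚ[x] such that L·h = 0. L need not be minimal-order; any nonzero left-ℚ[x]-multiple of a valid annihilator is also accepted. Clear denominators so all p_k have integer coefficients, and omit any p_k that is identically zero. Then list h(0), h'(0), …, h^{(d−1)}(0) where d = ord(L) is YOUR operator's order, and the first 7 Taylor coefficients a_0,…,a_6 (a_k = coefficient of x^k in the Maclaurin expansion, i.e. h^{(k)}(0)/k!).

L = (-9 - 21·x - 21·x^2 - 10·x^3)·Dx + (17 + 54·x + 87·x^2 + 74·x^3 + 25·x^4)·Dx^2 + (-2 - 14·x - 6·x^2 + 30·x^3 + 34·x^4 + 10·x^5)·Dx^3  (order 3).
h: a_k = 0, -1, -3/4, -11/8, -95/64, -257/128, -1363/512, …
ICs: h(0) = 0, h′(0) = -1, h′′(0) = -3/2.

f: a_k = -2, -2, -4, -6, -10, -16, -26, …
g: a_k = 1, 1/2, -1/8, 1/16, -5/128, 7/256, -21/1024, …
Sum ⇒ L₀ = lclm(L_f,L_g) in ℚ(x)⟨Dx⟩.
∫: right-multiply L₀ by Dx.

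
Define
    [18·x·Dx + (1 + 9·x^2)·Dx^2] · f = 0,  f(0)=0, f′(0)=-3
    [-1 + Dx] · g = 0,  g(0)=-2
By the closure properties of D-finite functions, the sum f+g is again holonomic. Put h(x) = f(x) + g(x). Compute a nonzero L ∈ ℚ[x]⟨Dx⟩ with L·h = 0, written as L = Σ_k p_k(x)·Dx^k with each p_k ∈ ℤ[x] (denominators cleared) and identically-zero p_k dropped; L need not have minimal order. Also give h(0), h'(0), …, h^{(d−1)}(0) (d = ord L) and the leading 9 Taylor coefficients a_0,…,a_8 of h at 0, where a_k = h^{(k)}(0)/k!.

f: a_k = 0, -3, 0, 9, 0, -243/5, 0, 2187/7, 0, …
g: a_k = -2, -2, -1, -1/3, -1/12, -1/60, -1/360, -1/2520, -1/20160, …
Weyl lclm of L_f,L_g ⇒ L₀ (ord ≤ 3).
L = (18 - 18·x - 486·x^2 - 162·x^3)·Dx + (-19 + 468·x^2 - 81·x^4)·Dx^2 + (1 + 18·x + 18·x^2 + 162·x^3 + 81·x^4)·Dx^3  (order 3).
h: a_k = -2, -5, -1, 26/3, -1/12, -2917/60, -1/360, 787319/2520, -1/20160, …
ICs: h(0) = -2, h′(0) = -5, h′′(0) = -2.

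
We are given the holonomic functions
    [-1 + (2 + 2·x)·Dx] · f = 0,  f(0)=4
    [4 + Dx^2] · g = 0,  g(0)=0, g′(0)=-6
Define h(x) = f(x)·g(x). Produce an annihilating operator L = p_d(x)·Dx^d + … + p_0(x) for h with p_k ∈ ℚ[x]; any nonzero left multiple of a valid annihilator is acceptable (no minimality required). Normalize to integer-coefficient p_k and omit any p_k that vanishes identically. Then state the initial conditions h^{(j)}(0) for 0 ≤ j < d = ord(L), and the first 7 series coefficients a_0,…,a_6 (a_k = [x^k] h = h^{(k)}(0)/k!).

f: a_k = 4, 2, -1/2, 1/4, -5/32, 7/64, -21/256, …
g: a_k = 0, -6, 0, 4, 0, -4/5, 0, …
f·g: L₀ = L_f ⊗_s L_g, ord ≤ 1·2.
L = (19 + 32·x + 16·x^2) + (-4 - 4·x)·Dx + (4 + 8·x + 4·x^2)·Dx^2  (order 2).
h: a_k = 0, -24, -12, 19, 13/2, -341/80, -201/160, …
ICs: h(0) = 0, h′(0) = -24.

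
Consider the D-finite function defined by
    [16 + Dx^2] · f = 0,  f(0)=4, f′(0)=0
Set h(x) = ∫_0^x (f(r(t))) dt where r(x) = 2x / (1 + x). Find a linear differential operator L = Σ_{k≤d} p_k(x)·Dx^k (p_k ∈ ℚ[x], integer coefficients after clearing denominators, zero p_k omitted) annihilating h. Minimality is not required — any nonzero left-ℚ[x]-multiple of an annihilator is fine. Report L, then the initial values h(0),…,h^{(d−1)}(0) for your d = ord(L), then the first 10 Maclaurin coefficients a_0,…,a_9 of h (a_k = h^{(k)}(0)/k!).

f: a_k = 4, 0, -32, 0, 128/3, 0, -1024/45, 0, 2048/315, 0, …
Substitute x→r, Dx→(1/r')Dx; clear ⇒ L₀.
h=∫h₀ ⇒ L = L₀·Dx.
L = 64·Dx + (2 + 6·x + 6·x^2 + 2·x^3)·Dx^2 + (1 + 4·x + 6·x^2 + 4·x^3 + x^4)·Dx^3  (order 3).
h: a_k = 0, 4, 0, -128/3, 64, 896/15, -3328/9, 212864/315, -2592/5, -1865344/2835, …
ICs: h(0) = 0, h′(0) = 4, h′′(0) = 0.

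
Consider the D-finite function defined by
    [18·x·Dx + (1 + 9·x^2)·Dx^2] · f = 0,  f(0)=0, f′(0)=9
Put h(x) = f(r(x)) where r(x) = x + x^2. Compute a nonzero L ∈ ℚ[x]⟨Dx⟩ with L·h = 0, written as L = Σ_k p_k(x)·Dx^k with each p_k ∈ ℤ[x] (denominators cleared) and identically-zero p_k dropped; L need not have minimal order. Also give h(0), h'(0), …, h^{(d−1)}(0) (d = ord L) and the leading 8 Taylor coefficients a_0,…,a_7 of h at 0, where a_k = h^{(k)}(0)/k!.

f: a_k = 0, 9, 0, -27, 0, 729/5, 0, -6561/7, …
L₀ from L_f via x↦r, Dx↦r'^{-1}Dx.
L = (-2 + 18·x + 72·x^2 + 108·x^3 + 54·x^4)·Dx + (1 + 2·x + 9·x^2 + 36·x^3 + 45·x^4 + 18·x^5)·Dx^2  (order 2).
h: a_k = 0, 9, 9, -27, -81, 324/5, 702, 3645/7, …
ICs: h(0) = 0, h′(0) = 9.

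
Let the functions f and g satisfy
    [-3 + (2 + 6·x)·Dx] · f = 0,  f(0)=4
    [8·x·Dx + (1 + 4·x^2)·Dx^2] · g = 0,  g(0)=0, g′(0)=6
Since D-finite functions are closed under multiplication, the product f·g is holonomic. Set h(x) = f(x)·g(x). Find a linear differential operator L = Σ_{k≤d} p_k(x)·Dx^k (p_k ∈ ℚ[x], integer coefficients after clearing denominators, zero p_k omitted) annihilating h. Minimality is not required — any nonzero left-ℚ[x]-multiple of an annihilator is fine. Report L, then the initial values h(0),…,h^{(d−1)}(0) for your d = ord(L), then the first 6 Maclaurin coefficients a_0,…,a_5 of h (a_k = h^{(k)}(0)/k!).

f: a_k = 4, 6, -9/2, 27/4, -405/32, 1701/64, …
g: a_k = 0, 6, 0, -8, 0, 96/5, …
Product ⇒ symmetric product L₀, ord ≤ 2.
L = (27 - 48·x - 36·x^2) + (-12 - 4·x + 144·x^2 + 144·x^3)·Dx + (4 + 24·x + 52·x^2 + 96·x^3 + 144·x^4)·Dx^2  (order 2).
h: a_k = 0, 24, 36, -59, -15/2, 2949/80, …
ICs: h(0) = 0, h′(0) = 24.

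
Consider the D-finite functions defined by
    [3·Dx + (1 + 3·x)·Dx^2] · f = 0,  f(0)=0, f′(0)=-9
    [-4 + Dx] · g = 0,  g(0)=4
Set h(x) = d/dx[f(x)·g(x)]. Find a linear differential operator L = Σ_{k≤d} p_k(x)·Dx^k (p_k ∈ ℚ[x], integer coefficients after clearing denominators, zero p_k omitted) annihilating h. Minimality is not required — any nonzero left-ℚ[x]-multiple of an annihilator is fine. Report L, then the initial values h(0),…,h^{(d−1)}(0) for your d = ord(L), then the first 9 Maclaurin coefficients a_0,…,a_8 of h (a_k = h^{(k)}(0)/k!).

L = (40 + 96·x + 576·x^2) + (-14 - 84·x - 288·x^2)·Dx + (1 + 15·x + 36·x^2)·Dx^2  (order 2).
h: a_k = -36, -180, -540, -564, -1416, 1116, -31036/5, 85948/5, -375714/7, …
ICs: h(0) = -36, h′(0) = -180.

f: a_k = 0, -9, 27/2, -27, 243/4, -729/5, 729/2, -6561/7, 19683/8, …
g: a_k = 4, 16, 32, 128/3, 128/3, 512/15, 1024/45, 4096/315, 2048/315, …
Product ⇒ symmetric product L₀, ord ≤ 2.
Differentiate: ansatz ord ≤ ord L₀ ⇒ L.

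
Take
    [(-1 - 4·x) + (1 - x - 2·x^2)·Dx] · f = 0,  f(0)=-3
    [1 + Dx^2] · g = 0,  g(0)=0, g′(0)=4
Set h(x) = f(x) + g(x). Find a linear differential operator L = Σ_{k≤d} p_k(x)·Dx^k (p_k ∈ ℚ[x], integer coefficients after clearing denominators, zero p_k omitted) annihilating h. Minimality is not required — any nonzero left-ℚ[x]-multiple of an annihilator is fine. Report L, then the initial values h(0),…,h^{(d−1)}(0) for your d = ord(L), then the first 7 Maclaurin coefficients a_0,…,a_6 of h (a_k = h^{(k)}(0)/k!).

f: a_k = -3, -3, -9, -15, -33, -63, -129, …
g: a_k = 0, 4, 0, -2/3, 0, 1/30, 0, …
h₀=f+g: left-lcm gives L₀, ord ≤ 3.
L = (31 + 146·x + 133·x^2 + 184·x^3 + 20·x^4 + 16·x^5) + (-7 - 3·x + 3·x^2 + 37·x^3 + 42·x^4 + 12·x^5 + 8·x^6)·Dx + (31 + 146·x + 133·x^2 + 184·x^3 + 20·x^4 + 16·x^5)·Dx^2 + (-7 - 3·x + 3·x^2 + 37·x^3 + 42·x^4 + 12·x^5 + 8·x^6)·Dx^3  (order 3).
h: a_k = -3, 1, -9, -47/3, -33, -1889/30, -129, …
ICs: h(0) = -3, h′(0) = 1, h′′(0) = -18.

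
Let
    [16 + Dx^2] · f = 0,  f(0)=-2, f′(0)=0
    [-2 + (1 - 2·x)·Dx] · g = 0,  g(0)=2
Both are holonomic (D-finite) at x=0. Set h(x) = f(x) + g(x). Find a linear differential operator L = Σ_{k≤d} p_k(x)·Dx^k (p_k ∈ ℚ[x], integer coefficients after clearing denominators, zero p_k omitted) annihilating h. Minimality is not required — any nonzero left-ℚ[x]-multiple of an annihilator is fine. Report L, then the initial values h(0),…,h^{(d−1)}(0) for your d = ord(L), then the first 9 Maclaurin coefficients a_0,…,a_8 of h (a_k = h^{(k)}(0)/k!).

L = (-160 + 256·x - 256·x^2) + (48 - 224·x + 384·x^2 - 256·x^3)·Dx + (-10 + 16·x - 16·x^2)·Dx^2 + (3 - 14·x + 24·x^2 - 16·x^3)·Dx^3  (order 3).
h: a_k = 0, 4, 24, 16, 32/3, 64, 6272/45, 256, 160256/315, …
ICs: h(0) = 0, h′(0) = 4, h′′(0) = 48.

f: a_k = -2, 0, 16, 0, -64/3, 0, 512/45, 0, -1024/315, …
g: a_k = 2, 4, 8, 16, 32, 64, 128, 256, 512, …
Weyl lclm of L_f,L_g ⇒ L₀ (ord ≤ 3).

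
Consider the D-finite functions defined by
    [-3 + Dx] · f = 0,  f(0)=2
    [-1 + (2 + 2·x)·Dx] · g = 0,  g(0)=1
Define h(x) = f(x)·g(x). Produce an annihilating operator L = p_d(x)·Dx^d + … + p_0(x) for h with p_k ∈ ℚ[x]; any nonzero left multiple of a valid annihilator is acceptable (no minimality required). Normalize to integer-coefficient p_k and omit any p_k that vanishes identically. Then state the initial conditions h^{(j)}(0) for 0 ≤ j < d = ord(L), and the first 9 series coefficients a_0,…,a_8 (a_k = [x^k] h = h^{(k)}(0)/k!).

L = (-7 - 6·x) + (2 + 2·x)·Dx  (order 1).
h: a_k = 2, 7, 47/4, 103/8, 667/64, 4277/640, 9063/2560, 57333/35840, 51423/81920, …
ICs: h(0) = 2.

f: a_k = 2, 6, 9, 9, 27/4, 81/20, 81/40, 243/280, 729/2240, …
g: a_k = 1, 1/2, -1/8, 1/16, -5/128, 7/256, -21/1024, 33/2048, -429/32768, …
h₀=f·g: eliminate ⇒ L₀, order ≤ 1·1.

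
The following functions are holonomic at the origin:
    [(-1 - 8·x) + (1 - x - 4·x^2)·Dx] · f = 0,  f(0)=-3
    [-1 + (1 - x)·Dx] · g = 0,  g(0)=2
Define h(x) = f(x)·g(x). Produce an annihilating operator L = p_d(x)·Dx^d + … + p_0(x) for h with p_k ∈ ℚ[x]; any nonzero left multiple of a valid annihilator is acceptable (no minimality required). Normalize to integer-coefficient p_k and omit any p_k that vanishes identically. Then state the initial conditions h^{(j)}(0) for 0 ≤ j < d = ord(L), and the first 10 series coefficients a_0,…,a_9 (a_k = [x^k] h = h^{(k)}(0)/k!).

L = (-2 - 6·x + 12·x^2) + (1 - 2·x - 3·x^2 + 4·x^3)·Dx  (order 1).
h: a_k = -6, -12, -42, -96, -270, -660, -1746, -4392, -11382, -28956, …
ICs: h(0) = -6.

f: a_k = -3, -3, -15, -27, -87, -195, -543, -1323, -3495, -8787, …
g: a_k = 2, 2, 2, 2, 2, 2, 2, 2, 2, 2, …
f·g: L₀ = L_f ⊗_s L_g, ord ≤ 1·1.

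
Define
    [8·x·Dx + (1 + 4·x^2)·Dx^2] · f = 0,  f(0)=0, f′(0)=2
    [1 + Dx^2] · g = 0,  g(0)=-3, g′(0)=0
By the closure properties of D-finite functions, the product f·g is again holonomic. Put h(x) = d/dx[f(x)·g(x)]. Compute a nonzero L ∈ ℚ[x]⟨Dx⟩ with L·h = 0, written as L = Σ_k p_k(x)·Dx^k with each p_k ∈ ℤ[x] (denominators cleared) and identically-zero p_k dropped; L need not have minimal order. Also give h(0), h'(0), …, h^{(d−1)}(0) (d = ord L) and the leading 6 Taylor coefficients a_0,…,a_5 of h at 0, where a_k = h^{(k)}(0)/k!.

f: a_k = 0, 2, 0, -8/3, 0, 32/5, …
g: a_k = -3, 0, 3/2, 0, -1/8, 0, …
h₀=f·g: eliminate ⇒ L₀, order ≤ 2·2.
Differentiate: ansatz ord ≤ ord L₀ ⇒ L.
L = (3893 + 34584·x^2 + 286832·x^4 + 57600·x^6 + 768·x^8 - 10240·x^10 + 4096·x^12) + (2192·x + 44864·x^3 + 156160·x^5 + 51200·x^7 + 20480·x^9 + 16384·x^11)·Dx + (3978 + 36208·x^2 + 296160·x^4 + 76288·x^6 + 9728·x^8 - 4096·x^10 + 8192·x^12)·Dx^2 + (2192·x + 44864·x^3 + 156160·x^5 + 51200·x^7 + 20480·x^9 + 16384·x^11)·Dx^3 + (85 + 1624·x^2 + 9328·x^4 + 18688·x^6 + 8960·x^8 + 6144·x^10 + 4096·x^12)·Dx^4  (order 4).
h: a_k = -6, 0, 33, 0, -469/4, 0, …
ICs: h(0) = -6, h′(0) = 0, h′′(0) = 66, h′′′(0) = 0.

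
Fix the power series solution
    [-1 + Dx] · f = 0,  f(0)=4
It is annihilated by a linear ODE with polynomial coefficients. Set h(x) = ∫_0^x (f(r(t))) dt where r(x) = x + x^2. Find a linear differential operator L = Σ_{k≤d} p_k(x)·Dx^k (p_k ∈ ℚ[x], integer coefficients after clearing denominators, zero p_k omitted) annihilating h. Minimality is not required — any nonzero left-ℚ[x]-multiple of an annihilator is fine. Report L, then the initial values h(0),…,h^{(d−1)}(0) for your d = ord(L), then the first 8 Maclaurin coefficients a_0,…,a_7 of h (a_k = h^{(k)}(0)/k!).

L = (-1 - 2·x)·Dx + Dx^2  (order 2).
h: a_k = 0, 4, 2, 2, 7/6, 5/6, 9/20, 331/1260, …
ICs: h(0) = 0, h′(0) = 4.

f: a_k = 4, 4, 2, 2/3, 1/6, 1/30, 1/180, 1/1260, …
L₀ from L_f via x↦r, Dx↦r'^{-1}Dx.
h=∫₀ˣh₀: take L = L₀·Dx.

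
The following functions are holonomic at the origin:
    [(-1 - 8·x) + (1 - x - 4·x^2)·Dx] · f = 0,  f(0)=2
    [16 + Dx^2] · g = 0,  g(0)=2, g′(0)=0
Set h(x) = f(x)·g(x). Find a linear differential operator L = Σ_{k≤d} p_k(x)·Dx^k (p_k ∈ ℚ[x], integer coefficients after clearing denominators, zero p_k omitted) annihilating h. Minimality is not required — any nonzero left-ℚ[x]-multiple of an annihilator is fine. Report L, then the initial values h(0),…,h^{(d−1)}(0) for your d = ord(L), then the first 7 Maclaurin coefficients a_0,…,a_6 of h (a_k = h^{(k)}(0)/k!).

L = (-8 + 16·x + 64·x^2) + (2 + 16·x)·Dx + (-1 + x + 4·x^2)·Dx^2  (order 2).
h: a_k = 4, 4, -12, 4, -4/3, 44/3, -604/45, …
ICs: h(0) = 4, h′(0) = 4.

f: a_k = 2, 2, 10, 18, 58, 130, 362, …
g: a_k = 2, 0, -16, 0, 64/3, 0, -512/45, …
Sym-product of L_f,L_g gives L₀ (≤ ord 2).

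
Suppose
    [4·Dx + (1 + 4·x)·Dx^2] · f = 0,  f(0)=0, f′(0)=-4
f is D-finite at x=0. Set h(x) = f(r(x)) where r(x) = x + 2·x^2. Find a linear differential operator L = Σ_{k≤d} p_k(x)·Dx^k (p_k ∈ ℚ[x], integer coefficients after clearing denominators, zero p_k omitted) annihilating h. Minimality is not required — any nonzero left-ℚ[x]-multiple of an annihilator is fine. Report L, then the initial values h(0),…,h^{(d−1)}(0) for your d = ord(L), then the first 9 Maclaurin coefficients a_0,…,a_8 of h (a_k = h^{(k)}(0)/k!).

L = (16·x + 32·x^2)·Dx + (1 + 8·x + 24·x^2 + 32·x^3)·Dx^2  (order 2).
h: a_k = 0, -4, 0, 32/3, -32, 256/5, 0, -2048/7, 1024, …
ICs: h(0) = 0, h′(0) = -4.

f: a_k = 0, -4, 8, -64/3, 64, -1024/5, 2048/3, -16384/7, 8192, …
f∘r: x↦r, Dx↦Dx/r' in L_f ⇒ L₀.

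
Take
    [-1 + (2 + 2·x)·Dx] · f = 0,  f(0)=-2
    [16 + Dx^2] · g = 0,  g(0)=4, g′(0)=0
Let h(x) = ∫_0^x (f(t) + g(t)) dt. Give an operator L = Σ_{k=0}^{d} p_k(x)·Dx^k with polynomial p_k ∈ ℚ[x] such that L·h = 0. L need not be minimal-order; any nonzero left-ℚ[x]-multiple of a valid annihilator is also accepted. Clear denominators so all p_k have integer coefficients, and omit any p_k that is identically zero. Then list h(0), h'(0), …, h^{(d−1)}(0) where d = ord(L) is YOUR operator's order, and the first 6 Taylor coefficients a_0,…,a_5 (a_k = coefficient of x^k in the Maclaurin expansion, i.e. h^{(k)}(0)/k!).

f: a_k = -2, -1, 1/4, -1/8, 5/64, -7/128, …
g: a_k = 4, 0, -32, 0, 128/3, 0, …
f+g: L₀ = lclm(L_f,L_g), ord ≤ 1+2.
Integrate: L := L₀·Dx.
L = (-1072 - 2048·x - 1024·x^2)·Dx + (2016 + 6112·x + 6144·x^2 + 2048·x^3)·Dx^2 + (-67 - 128·x - 64·x^2)·Dx^3 + (126 + 382·x + 384·x^2 + 128·x^3)·Dx^4  (order 4).
h: a_k = 0, 2, -1/2, -127/12, -1/32, 8207/960, …
ICs: h(0) = 0, h′(0) = 2, h′′(0) = -1, h′′′(0) = -127/2.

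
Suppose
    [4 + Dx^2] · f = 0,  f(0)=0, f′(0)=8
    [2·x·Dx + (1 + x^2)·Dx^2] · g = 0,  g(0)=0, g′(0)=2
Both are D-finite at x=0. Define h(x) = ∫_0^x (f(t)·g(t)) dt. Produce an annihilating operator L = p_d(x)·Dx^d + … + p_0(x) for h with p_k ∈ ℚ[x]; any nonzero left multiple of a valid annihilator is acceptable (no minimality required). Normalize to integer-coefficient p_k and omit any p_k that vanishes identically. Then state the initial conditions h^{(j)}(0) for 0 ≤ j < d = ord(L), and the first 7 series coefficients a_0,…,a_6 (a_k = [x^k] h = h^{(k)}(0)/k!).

f: a_k = 0, 8, 0, -16/3, 0, 16/15, 0, …
g: a_k = 0, 2, 0, -2/3, 0, 2/5, 0, …
Sym-product of L_f,L_g gives L₀ (≤ ord 4).
h=∫h₀ ⇒ L = L₀·Dx.
L = (160 + 464·x^2 + 464·x^4 + 256·x^6 + 64·x^8)·Dx + (96·x + 224·x^3 + 192·x^5 + 64·x^7)·Dx^2 + (60 + 188·x^2 + 216·x^4 + 128·x^6 + 32·x^8)·Dx^3 + (24·x + 56·x^3 + 48·x^5 + 16·x^7)·Dx^4 + (5 + 18·x^2 + 25·x^4 + 16·x^6 + 4·x^8)·Dx^5  (order 5).
h: a_k = 0, 0, 0, 16/3, 0, -16/5, 0, …
ICs: h(0) = 0, h′(0) = 0, h′′(0) = 0, h′′′(0) = 32, h′′′′(0) = 0.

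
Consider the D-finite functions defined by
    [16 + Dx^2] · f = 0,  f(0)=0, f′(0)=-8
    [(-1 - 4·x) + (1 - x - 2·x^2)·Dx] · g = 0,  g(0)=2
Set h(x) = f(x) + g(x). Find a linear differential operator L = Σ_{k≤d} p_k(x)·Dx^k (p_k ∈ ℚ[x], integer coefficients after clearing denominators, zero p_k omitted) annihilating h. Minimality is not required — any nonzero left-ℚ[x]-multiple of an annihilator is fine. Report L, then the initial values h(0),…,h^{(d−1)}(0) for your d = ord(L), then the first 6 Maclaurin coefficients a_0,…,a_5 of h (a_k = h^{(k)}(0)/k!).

L = (-368 - 1408·x + 256·x^2 - 512·x^3 - 2560·x^4 - 2048·x^5) + (176 - 336·x - 384·x^2 + 1024·x^3 + 384·x^4 - 1536·x^5 - 1024·x^6)·Dx + (-23 - 88·x + 16·x^2 - 32·x^3 - 160·x^4 - 128·x^5)·Dx^2 + (11 - 21·x - 24·x^2 + 64·x^3 + 24·x^4 - 96·x^5 - 64·x^6)·Dx^3  (order 3).
h: a_k = 2, -6, 6, 94/3, 22, 374/15, …
ICs: h(0) = 2, h′(0) = -6, h′′(0) = 12.

f: a_k = 0, -8, 0, 64/3, 0, -256/15, …
g: a_k = 2, 2, 6, 10, 22, 42, …
Weyl lclm of L_f,L_g ⇒ L₀ (ord ≤ 3).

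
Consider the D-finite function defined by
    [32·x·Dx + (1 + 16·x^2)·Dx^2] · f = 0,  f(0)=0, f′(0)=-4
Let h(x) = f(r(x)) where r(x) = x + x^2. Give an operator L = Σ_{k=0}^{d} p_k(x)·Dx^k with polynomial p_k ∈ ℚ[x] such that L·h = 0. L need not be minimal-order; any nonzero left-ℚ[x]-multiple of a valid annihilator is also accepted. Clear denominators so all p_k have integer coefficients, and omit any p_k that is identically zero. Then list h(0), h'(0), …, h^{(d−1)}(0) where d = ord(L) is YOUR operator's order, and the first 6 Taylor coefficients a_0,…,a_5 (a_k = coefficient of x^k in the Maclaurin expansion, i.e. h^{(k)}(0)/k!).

L = (-2 + 32·x + 128·x^2 + 192·x^3 + 96·x^4)·Dx + (1 + 2·x + 16·x^2 + 64·x^3 + 80·x^4 + 32·x^5)·Dx^2  (order 2).
h: a_k = 0, -4, -4, 64/3, 64, -704/5, …
ICs: h(0) = 0, h′(0) = -4.

f: a_k = 0, -4, 0, 64/3, 0, -1024/5, …
h₀=f(r): pull back L_f along r ⇒ L₀.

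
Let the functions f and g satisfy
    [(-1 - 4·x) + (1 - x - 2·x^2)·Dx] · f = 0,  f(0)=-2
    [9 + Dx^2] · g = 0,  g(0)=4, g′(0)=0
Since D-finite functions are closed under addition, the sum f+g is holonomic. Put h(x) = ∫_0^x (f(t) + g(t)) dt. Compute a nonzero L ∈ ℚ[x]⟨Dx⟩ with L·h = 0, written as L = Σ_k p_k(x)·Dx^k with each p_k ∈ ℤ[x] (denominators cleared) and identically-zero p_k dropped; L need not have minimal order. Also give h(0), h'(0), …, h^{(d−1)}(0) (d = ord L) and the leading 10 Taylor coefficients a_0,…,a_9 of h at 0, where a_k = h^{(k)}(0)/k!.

L = (117 + 486·x + 135·x^2 + 360·x^3 + 540·x^4 + 432·x^5)·Dx + (-45 + 63·x + 81·x^2 - 153·x^3 - 18·x^4 + 324·x^5 + 216·x^6)·Dx^2 + (13 + 54·x + 15·x^2 + 40·x^3 + 60·x^4 + 48·x^5)·Dx^3 + (-5 + 7·x + 9·x^2 - 17·x^3 - 2·x^4 + 36·x^5 + 24·x^6)·Dx^4  (order 4).
h: a_k = 0, 2, -1, -8, -5/2, -17/10, -7, -1801/140, -85/4, -42479/1120, …
ICs: h(0) = 0, h′(0) = 2, h′′(0) = -2, h′′′(0) = -48.

f: a_k = -2, -2, -6, -10, -22, -42, -86, -170, -342, -682, …
g: a_k = 4, 0, -18, 0, 27/2, 0, -81/20, 0, 729/1120, 0, …
Sum ⇒ L₀ = lclm(L_f,L_g) in ℚ(x)⟨Dx⟩.
h=∫h₀ ⇒ L = L₀·Dx.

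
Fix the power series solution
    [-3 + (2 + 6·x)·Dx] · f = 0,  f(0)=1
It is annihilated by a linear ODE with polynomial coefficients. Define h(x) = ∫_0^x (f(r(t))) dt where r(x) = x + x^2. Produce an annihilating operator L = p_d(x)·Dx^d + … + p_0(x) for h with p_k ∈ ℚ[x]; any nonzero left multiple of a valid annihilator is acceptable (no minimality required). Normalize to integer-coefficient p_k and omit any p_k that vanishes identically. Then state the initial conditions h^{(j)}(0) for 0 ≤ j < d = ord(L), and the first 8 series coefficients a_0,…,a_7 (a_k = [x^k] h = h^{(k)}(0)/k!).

L = (-3 - 6·x)·Dx + (2 + 6·x + 6·x^2)·Dx^2  (order 2).
h: a_k = 0, 1, 3/4, 1/8, -9/64, 99/640, -81/512, 999/7168, …
ICs: h(0) = 0, h′(0) = 1.

f: a_k = 1, 3/2, -9/8, 27/16, -405/128, 1701/256, -15309/1024, 72171/2048, …
Change of var in L_f (x↦r) gives L₀.
Integrate: L := L₀·Dx.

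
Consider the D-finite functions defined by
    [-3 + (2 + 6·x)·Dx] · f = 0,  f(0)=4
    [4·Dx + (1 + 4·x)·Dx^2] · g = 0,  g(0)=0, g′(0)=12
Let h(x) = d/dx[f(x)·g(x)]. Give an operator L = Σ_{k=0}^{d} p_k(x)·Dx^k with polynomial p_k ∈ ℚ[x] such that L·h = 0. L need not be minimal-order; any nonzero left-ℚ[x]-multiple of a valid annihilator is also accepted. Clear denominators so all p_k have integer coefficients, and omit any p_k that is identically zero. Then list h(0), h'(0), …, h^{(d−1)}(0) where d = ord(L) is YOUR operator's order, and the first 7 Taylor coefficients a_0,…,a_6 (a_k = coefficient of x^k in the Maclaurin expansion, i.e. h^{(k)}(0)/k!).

f: a_k = 4, 6, -9/2, 27/4, -405/32, 1701/64, -15309/256, …
g: a_k = 0, 12, -24, 64, -192, 3072/5, -2048, …
L₀ := L_f ⊗_s L_g (sym. prod.), ord ≤ 2.
h₀' ⇒ L via d/dx closure of L₀.
L = (-33 + 72·x + 432·x^2) + (-4 + 324·x + 2160·x^2 + 3456·x^3)·Dx + (4 + 88·x + 612·x^2 + 1728·x^3 + 1728·x^4)·Dx^2  (order 2).
h: a_k = 48, -48, 174, -780, 28149/8, -620859/40, 21442563/320, …
ICs: h(0) = 48, h′(0) = -48.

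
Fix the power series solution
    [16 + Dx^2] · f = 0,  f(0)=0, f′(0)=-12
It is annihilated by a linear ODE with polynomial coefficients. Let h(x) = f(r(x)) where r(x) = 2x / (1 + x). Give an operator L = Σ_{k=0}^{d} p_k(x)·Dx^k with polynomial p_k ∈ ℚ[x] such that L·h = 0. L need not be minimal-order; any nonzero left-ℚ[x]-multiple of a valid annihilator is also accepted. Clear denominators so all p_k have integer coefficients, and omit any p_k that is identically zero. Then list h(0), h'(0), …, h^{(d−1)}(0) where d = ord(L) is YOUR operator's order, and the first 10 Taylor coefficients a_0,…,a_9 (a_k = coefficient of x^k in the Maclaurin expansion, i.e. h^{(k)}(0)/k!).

f: a_k = 0, -12, 0, 32, 0, -128/5, 0, 1024/105, 0, -2048/945, …
h₀=f(r): pull back L_f along r ⇒ L₀.
L = 64 + (2 + 6·x + 6·x^2 + 2·x^3)·Dx + (1 + 4·x + 6·x^2 + 4·x^3 + x^4)·Dx^2  (order 2).
h: a_k = 0, -24, 24, 232, -744, 3464/5, 1560, -758488/105, 218728/15, -15457432/945, …
ICs: h(0) = 0, h′(0) = -24.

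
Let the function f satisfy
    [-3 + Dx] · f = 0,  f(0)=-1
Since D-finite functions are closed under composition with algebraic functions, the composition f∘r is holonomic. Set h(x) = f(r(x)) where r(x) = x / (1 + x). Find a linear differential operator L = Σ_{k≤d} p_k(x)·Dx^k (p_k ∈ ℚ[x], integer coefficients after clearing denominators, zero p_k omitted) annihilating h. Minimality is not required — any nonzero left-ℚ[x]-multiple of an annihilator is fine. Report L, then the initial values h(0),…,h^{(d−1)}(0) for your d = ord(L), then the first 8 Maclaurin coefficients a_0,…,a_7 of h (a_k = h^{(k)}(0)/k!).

L = -3 + (1 + 2·x + x^2)·Dx  (order 1).
h: a_k = -1, -3, -3/2, 3/2, -3/8, -21/40, 69/80, -411/560, …
ICs: h(0) = -1.

f: a_k = -1, -3, -9/2, -9/2, -27/8, -81/40, -81/80, -243/560, …
Change of var in L_f (x↦r) gives L₀.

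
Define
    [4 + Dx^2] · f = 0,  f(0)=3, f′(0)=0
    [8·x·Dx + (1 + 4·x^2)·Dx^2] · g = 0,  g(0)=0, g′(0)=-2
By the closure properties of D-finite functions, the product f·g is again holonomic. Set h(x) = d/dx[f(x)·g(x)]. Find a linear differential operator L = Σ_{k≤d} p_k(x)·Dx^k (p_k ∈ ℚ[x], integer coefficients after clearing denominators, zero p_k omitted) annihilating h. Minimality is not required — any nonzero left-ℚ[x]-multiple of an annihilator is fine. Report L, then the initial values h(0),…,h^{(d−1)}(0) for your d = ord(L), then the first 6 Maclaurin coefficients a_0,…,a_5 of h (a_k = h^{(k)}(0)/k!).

L = (880 + 9408·x^2 + 59008·x^4 + 49152·x^6 + 24576·x^8 + 16384·x^10 + 32768·x^12) + (544·x + 9088·x^3 + 35840·x^5 + 40960·x^7 + 40960·x^9 + 32768·x^11)·Dx + (240 + 2720·x^2 + 17088·x^4 + 18944·x^6 + 16384·x^8 + 16384·x^10 + 16384·x^12)·Dx^2 + (136·x + 2272·x^3 + 8960·x^5 + 10240·x^7 + 10240·x^9 + 8192·x^11)·Dx^3 + (5 + 92·x^2 + 584·x^4 + 1664·x^6 + 2560·x^8 + 3072·x^10 + 2048·x^12)·Dx^4  (order 4).
h: a_k = -6, 0, 60, 0, -196, 0, …
ICs: h(0) = -6, h′(0) = 0, h′′(0) = 120, h′′′(0) = 0.

f: a_k = 3, 0, -6, 0, 2, 0, …
g: a_k = 0, -2, 0, 8/3, 0, -32/5, …
Product ⇒ symmetric product L₀, ord ≤ 4.
h₀' ⇒ L via d/dx closure of L₀.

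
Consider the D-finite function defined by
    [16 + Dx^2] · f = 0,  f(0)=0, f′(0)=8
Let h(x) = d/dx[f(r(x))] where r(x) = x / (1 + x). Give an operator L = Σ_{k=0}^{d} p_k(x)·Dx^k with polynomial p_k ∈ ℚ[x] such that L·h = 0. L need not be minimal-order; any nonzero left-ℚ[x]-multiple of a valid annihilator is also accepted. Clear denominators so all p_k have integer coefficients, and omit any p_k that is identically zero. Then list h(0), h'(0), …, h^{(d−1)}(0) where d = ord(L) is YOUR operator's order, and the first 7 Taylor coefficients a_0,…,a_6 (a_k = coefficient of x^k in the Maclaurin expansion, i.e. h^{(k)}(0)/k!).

f: a_k = 0, 8, 0, -64/3, 0, 256/15, 0, …
h₀=f(r): pull back L_f along r ⇒ L₀.
h₀' ⇒ L via d/dx closure of L₀.
L = (22 + 12·x + 6·x^2) + (6 + 18·x + 18·x^2 + 6·x^3)·Dx + (1 + 4·x + 6·x^2 + 4·x^3 + x^4)·Dx^2  (order 2).
h: a_k = 8, -16, -40, 224, -1544/3, 720, -19688/45, …
ICs: h(0) = 8, h′(0) = -16.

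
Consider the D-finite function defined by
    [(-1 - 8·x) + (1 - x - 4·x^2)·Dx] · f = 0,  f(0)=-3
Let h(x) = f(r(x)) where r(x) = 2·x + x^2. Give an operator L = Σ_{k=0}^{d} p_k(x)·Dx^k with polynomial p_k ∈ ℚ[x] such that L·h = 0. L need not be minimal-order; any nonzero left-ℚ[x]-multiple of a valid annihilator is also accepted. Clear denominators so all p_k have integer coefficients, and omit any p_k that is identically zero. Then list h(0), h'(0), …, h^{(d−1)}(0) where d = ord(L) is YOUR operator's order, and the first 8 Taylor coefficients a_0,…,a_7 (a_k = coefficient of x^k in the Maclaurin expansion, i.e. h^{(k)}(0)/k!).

L = (2 + 34·x + 48·x^2 + 16·x^3) + (-1 + 2·x + 17·x^2 + 16·x^3 + 4·x^4)·Dx  (order 1).
h: a_k = -3, -6, -63, -276, -1731, -9186, -52467, -289896, …
ICs: h(0) = -3.

f: a_k = -3, -3, -15, -27, -87, -195, -543, -1323, …
Change of var in L_f (x↦r) gives L₀.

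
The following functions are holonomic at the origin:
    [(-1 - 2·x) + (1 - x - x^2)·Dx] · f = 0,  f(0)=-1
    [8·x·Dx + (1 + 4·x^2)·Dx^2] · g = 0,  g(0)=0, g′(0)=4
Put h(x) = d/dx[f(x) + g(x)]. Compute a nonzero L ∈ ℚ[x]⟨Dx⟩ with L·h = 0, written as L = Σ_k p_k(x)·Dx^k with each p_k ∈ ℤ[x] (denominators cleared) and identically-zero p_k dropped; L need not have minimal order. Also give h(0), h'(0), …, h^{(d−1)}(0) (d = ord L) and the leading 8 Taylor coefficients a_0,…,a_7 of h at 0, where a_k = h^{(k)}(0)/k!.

L = (-16 + 64·x + 400·x^2 + 576·x^3 + 696·x^4 + 96·x^6) + (13 + 24·x + 22·x^2 + 204·x^3 + 548·x^4 + 488·x^5 + 48·x^6 + 96·x^7)·Dx + (-2 - 5·x - 14·x^2 + 2·x^3 - 13·x^4 + 92·x^5 + 48·x^6 + 16·x^7 + 16·x^8)·Dx^2  (order 2).
h: a_k = 3, -4, -25, -20, 24, -78, -403, -272, …
ICs: h(0) = 3, h′(0) = -4.

f: a_k = -1, -1, -2, -3, -5, -8, -13, -21, …
g: a_k = 0, 4, 0, -16/3, 0, 64/5, 0, -256/7, …
Sum ⇒ L₀ = lclm(L_f,L_g) in ℚ(x)⟨Dx⟩.
h=h₀': d/dx-closure on L₀ ⇒ L.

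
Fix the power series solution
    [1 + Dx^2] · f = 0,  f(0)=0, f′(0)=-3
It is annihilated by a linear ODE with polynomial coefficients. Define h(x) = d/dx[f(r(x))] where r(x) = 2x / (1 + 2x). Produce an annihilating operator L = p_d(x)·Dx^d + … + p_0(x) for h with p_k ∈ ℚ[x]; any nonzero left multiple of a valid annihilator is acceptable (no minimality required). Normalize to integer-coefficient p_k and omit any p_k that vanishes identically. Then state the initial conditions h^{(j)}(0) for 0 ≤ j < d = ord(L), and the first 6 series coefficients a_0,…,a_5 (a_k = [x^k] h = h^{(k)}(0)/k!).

L = (28 + 96·x + 96·x^2) + (12 + 72·x + 144·x^2 + 96·x^3)·Dx + (1 + 8·x + 24·x^2 + 32·x^3 + 16·x^4)·Dx^2  (order 2).
h: a_k = -6, 24, -60, 96, -4, -720, …
ICs: h(0) = -6, h′(0) = 24.

f: a_k = 0, -3, 0, 1/2, 0, -1/40, …
h₀=f(r): pull back L_f along r ⇒ L₀.
Derive L from L₀ (diff closure).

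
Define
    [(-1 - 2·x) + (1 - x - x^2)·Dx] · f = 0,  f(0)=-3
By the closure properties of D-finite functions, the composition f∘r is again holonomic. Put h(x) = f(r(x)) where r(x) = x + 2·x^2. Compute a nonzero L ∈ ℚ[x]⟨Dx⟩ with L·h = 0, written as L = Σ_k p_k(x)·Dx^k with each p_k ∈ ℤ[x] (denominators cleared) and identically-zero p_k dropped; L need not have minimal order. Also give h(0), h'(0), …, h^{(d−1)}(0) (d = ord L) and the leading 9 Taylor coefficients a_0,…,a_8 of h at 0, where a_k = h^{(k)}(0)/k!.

f: a_k = -3, -3, -6, -9, -15, -24, -39, -63, -102, …
L₀ from L_f via x↦r, Dx↦r'^{-1}Dx.
L = (1 + 6·x + 12·x^2 + 16·x^3) + (-1 + x + 3·x^2 + 4·x^3 + 4·x^4)·Dx  (order 1).
h: a_k = -3, -3, -12, -33, -93, -252, -711, -1971, -5484, …
ICs: h(0) = -3.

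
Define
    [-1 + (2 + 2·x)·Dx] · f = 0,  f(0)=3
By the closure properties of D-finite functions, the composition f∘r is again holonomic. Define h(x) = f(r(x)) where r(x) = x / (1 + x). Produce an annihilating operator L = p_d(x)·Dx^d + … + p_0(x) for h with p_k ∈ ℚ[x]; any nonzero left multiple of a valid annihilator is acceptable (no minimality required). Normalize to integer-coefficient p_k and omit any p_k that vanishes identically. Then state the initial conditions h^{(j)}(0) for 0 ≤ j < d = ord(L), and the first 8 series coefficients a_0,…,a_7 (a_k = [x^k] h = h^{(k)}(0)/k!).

L = -1 + (2 + 6·x + 4·x^2)·Dx  (order 1).
h: a_k = 3, 3/2, -15/8, 39/16, -423/128, 1197/256, -7059/1024, 21615/2048, …
ICs: h(0) = 3.

f: a_k = 3, 3/2, -3/8, 3/16, -15/128, 21/256, -63/1024, 99/2048, …
Change of var in L_f (x↦r) gives L₀.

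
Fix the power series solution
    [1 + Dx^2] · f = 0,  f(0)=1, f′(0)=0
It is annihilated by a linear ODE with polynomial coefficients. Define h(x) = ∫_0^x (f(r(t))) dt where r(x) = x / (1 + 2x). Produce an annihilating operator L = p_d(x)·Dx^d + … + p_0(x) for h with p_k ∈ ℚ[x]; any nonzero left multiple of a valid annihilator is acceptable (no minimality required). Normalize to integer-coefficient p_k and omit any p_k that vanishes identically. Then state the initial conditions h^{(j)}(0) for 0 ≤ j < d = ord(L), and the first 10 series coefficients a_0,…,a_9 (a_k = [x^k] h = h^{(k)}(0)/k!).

L = Dx + (4 + 24·x + 48·x^2 + 32·x^3)·Dx^2 + (1 + 8·x + 24·x^2 + 32·x^3 + 16·x^4)·Dx^3  (order 3).
h: a_k = 0, 1, 0, -1/6, 1/2, -143/120, 47/18, -3943/720, 1787/160, -8095583/362880, …
ICs: h(0) = 0, h′(0) = 1, h′′(0) = 0.

f: a_k = 1, 0, -1/2, 0, 1/24, 0, -1/720, 0, 1/40320, 0, …
f∘r: x↦r, Dx↦Dx/r' in L_f ⇒ L₀.
h=∫₀ˣh₀: take L = L₀·Dx.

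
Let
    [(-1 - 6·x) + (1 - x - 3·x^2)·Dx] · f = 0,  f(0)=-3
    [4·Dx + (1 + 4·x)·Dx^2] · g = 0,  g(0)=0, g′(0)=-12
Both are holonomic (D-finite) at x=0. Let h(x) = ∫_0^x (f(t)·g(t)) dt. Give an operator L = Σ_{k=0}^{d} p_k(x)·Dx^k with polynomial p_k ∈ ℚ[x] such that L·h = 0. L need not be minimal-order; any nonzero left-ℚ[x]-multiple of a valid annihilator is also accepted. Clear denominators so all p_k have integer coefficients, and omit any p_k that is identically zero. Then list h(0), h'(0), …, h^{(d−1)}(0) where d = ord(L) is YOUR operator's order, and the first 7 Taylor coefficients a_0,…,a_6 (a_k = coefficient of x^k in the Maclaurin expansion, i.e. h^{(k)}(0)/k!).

f: a_k = -3, -3, -12, -21, -57, -120, -291, …
g: a_k = 0, -12, 24, -64, 192, -3072/5, 2048, …
Sym-product of L_f,L_g gives L₀ (≤ ord 2).
h=∫h₀ ⇒ L = L₀·Dx.
L = (10 + 48·x)·Dx + (-2 + 24·x + 60·x^2)·Dx^2 + (-1 - 3·x + 7·x^2 + 12·x^3)·Dx^3  (order 3).
h: a_k = 0, 0, 18, -12, 66, -84, 1846/5, …
ICs: h(0) = 0, h′(0) = 0, h′′(0) = 36.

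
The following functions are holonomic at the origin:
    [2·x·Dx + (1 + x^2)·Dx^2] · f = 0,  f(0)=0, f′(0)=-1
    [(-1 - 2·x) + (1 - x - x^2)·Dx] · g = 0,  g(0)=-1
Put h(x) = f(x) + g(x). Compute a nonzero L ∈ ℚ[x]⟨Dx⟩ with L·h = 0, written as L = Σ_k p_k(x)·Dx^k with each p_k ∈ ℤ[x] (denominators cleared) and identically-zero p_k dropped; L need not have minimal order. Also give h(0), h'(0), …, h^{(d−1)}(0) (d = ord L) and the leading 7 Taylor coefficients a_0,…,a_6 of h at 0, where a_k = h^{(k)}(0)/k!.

L = (4 - 16·x - 64·x^2 - 72·x^3 - 66·x^4 - 6·x^6)·Dx + (-10 - 24·x - 28·x^2 - 60·x^3 - 65·x^4 - 50·x^5 - 3·x^6 - 6·x^7)·Dx^2 + (2 + 2·x + 2·x^2 - 8·x^3 - 5·x^4 - 11·x^5 - 6·x^6 - x^7 - x^8)·Dx^3  (order 3).
h: a_k = -1, -2, -2, -8/3, -5, -41/5, -13, …
ICs: h(0) = -1, h′(0) = -2, h′′(0) = -4.

f: a_k = 0, -1, 0, 1/3, 0, -1/5, 0, …
g: a_k = -1, -1, -2, -3, -5, -8, -13, …
Sum ⇒ L₀ = lclm(L_f,L_g) in ℚ(x)⟨Dx⟩.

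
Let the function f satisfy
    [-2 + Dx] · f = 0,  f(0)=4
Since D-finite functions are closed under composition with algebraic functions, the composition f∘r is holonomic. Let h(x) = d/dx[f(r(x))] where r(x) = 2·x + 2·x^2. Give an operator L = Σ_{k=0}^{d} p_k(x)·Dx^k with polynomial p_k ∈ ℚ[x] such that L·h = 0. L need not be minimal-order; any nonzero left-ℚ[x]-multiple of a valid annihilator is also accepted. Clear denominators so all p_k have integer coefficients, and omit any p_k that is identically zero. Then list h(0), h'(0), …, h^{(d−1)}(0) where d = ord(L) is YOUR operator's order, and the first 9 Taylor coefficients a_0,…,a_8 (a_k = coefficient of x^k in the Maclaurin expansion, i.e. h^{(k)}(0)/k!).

f: a_k = 4, 8, 8, 16/3, 8/3, 16/15, 16/45, 32/315, 8/315, …
L₀ from L_f via x↦r, Dx↦r'^{-1}Dx.
Derive L from L₀ (diff closure).
L = (6 + 16·x + 16·x^2) + (-1 - 2·x)·Dx  (order 1).
h: a_k = 16, 96, 320, 2432/3, 1664, 44288/15, 208384/45, 46080/7, 2703872/315, …
ICs: h(0) = 16.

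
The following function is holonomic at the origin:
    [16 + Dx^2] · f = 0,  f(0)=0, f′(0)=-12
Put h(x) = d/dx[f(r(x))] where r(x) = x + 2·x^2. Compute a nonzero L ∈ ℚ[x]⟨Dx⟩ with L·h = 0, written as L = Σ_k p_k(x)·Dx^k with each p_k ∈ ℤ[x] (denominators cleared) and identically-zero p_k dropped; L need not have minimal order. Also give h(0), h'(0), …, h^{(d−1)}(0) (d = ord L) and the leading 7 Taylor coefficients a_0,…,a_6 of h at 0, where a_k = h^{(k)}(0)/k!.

f: a_k = 0, -12, 0, 32, 0, -128/5, 0, …
Substitute x→r, Dx→(1/r')Dx; clear ⇒ L₀.
Differentiate: ansatz ord ≤ ord L₀ ⇒ L.
L = (64 + 256·x + 1536·x^2 + 4096·x^3 + 4096·x^4) + (-12 - 48·x)·Dx + (1 + 8·x + 16·x^2)·Dx^2  (order 2).
h: a_k = -12, -48, 96, 768, 1792, 0, -106496/15, …
ICs: h(0) = -12, h′(0) = -48.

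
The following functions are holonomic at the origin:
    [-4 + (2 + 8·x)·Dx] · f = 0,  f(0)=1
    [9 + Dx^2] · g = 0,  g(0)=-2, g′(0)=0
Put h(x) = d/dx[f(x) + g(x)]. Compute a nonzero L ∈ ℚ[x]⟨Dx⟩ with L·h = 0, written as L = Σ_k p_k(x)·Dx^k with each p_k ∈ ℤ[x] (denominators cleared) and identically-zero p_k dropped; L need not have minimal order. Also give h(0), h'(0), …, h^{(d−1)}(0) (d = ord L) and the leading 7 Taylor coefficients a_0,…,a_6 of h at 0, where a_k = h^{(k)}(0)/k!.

L = (-414 - 432·x - 864·x^2) + (-63 - 468·x - 1296·x^2 - 1728·x^3)·Dx + (-46 - 48·x - 96·x^2)·Dx^2 + (-7 - 52·x - 144·x^2 - 192·x^3)·Dx^3  (order 3).
h: a_k = 2, 14, 12, -67, 140, -9837/20, 1848, …
ICs: h(0) = 2, h′(0) = 14, h′′(0) = 24.

f: a_k = 1, 2, -2, 4, -10, 28, -84, …
g: a_k = -2, 0, 9, 0, -27/4, 0, 81/40, …
f+g: L₀ = lclm(L_f,L_g), ord ≤ 1+2.
Differentiate: ansatz ord ≤ ord L₀ ⇒ L.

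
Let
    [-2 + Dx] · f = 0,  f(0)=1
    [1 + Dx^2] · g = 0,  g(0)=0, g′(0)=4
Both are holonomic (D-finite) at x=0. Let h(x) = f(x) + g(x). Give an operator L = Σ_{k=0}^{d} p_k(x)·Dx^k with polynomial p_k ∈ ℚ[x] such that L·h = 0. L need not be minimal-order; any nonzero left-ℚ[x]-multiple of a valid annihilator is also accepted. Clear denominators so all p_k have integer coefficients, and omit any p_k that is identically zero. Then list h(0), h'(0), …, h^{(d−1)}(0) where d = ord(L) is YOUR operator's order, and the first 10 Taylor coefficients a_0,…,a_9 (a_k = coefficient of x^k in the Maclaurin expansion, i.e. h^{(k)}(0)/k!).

f: a_k = 1, 2, 2, 4/3, 2/3, 4/15, 4/45, 8/315, 2/315, 4/2835, …
g: a_k = 0, 4, 0, -2/3, 0, 1/30, 0, -1/1260, 0, 1/90720, …
Weyl lclm of L_f,L_g ⇒ L₀ (ord ≤ 3).
L = -2 + Dx - 2·Dx^2 + Dx^3  (order 3).
h: a_k = 1, 6, 2, 2/3, 2/3, 3/10, 4/45, 31/1260, 2/315, 43/30240, …
ICs: h(0) = 1, h′(0) = 6, h′′(0) = 4.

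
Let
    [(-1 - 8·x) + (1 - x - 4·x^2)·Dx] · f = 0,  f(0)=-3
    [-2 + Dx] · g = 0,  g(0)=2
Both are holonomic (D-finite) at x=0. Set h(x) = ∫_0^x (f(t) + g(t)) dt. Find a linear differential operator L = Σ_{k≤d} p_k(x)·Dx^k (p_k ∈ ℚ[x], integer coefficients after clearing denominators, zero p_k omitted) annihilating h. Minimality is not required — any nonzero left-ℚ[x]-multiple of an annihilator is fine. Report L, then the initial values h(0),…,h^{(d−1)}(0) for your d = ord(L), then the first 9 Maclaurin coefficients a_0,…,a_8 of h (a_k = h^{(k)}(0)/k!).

L = (-16 - 20·x - 240·x^2 - 128·x^3)·Dx + (6 + 32·x + 124·x^2 - 32·x^3 - 64·x^4)·Dx^2 + (1 - 11·x - 2·x^2 + 48·x^3 + 32·x^4)·Dx^3  (order 3).
h: a_k = 0, -1, 1/2, -11/3, -73/12, -257/15, -2917/90, -24427/315, -416729/2520, …
ICs: h(0) = 0, h′(0) = -1, h′′(0) = 1.

f: a_k = -3, -3, -15, -27, -87, -195, -543, -1323, -3495, …
g: a_k = 2, 4, 4, 8/3, 4/3, 8/15, 8/45, 16/315, 4/315, …
f+g: L₀ = lclm(L_f,L_g), ord ≤ 1+1.
∫: right-multiply L₀ by Dx.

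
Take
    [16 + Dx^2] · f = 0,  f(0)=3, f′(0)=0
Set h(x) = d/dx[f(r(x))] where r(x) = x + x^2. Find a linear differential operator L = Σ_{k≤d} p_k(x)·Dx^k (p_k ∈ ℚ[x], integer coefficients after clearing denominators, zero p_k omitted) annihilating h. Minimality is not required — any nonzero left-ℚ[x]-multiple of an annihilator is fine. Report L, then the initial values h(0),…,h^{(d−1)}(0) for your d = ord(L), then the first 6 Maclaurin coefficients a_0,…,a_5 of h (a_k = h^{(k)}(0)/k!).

L = (28 + 128·x + 384·x^2 + 512·x^3 + 256·x^4) + (-6 - 12·x)·Dx + (1 + 4·x + 4·x^2)·Dx^2  (order 2).
h: a_k = 0, -48, -144, 32, 640, 5248/5, …
ICs: h(0) = 0, h′(0) = -48.

f: a_k = 3, 0, -24, 0, 32, 0, …
f∘r: x↦r, Dx↦Dx/r' in L_f ⇒ L₀.
h=h₀': d/dx-closure on L₀ ⇒ L.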